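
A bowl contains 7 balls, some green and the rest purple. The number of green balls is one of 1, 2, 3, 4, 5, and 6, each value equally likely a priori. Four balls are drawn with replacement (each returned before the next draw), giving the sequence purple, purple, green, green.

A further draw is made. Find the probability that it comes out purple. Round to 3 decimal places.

Compute the likelihood of the observed sequence for each case: P(data | r = 1) = (6/7)(6/7)(1/7)(1/7) = 0.014994; P(data | r = 2) = (5/7)(5/7)(2/7)(2/7) = 0.041649; P(data | r = 3) = (4/7)(4/7)(3/7)(3/7) = 0.059975; P(data | r = 4) = (3/7)(3/7)(4/7)(4/7) = 0.059975; P(data | r = 5) = (2/7)(2/7)(5/7)(5/7) = 0.041649; P(data | r = 6) = (1/7)(1/7)(6/7)(6/7) = 0.014994.
Weighting by the prior gives 1/6 · 0.014994 = 0.002499, 1/6 · 0.041649 = 0.0069416, 1/6 · 0.059975 = 0.0099958, 1/6 · 0.059975 = 0.0099958, 1/6 · 0.041649 = 0.0069416, 1/6 · 0.014994 = 0.002499; with total 0.038873.
Normalising, the posterior is P(r = 1 | data) = 0.064286, P(r = 2 | data) = 0.17857, P(r = 3 | data) = 0.25714, P(r = 4 | data) = 0.25714, P(r = 5 | data) = 0.17857, P(r = 6 | data) = 0.064286.
So P(purple next | data) = Σ P(purple next | H) P(H | data) = (6/7)(0.064286) + (5/7)(0.17857) + (4/7)(0.25714) + (3/7)(0.25714) + (2/7)(0.17857) + (1/7)(0.064286) = 0.5.

0.500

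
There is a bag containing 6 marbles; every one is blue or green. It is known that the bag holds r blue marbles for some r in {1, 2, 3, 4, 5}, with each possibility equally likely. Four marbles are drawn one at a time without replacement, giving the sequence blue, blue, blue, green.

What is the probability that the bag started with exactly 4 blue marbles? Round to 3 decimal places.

Under each hypothesis, the probability of the observed sequence is: P(data | r = 1) = (1/6)(0/5) = 0; P(data | r = 2) = (2/6)(1/5)(0/4) = 0; P(data | r = 3) = (3/6)(2/5)(1/4)(3/3) = 1/20; P(data | r = 4) = (4/6)(3/5)(2/4)(2/3) = 2/15; P(data | r = 5) = (5/6)(4/5)(3/4)(1/3) = 1/6.
Weighting by the prior gives 1/5 · 0 = 0, 1/5 · 0 = 0, 1/5 · 1/20 = 1/100, 1/5 · 2/15 = 2/75, 1/5 · 1/6 = 1/30; these sum to 7/100.
Therefore the posterior P(r = 4 | data) = (2/75) / (7/100) = 8/21.

0.381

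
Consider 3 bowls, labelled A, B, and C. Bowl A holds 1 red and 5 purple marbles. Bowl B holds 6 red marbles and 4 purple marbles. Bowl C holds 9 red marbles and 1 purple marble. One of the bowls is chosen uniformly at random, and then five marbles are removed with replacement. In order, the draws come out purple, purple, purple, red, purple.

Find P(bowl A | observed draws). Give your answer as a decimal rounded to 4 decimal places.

Under each hypothesis, the probability of the observed sequence is: P(data | bowl A) = (5/6)(5/6)(5/6)(1/6)(5/6) = 0.080376; P(data | bowl B) = (4/10)(4/10)(4/10)(6/10)(4/10) = 0.01536; P(data | bowl C) = (1/10)(1/10)(1/10)(9/10)(1/10) = 9e-05.
Multiplying each by its prior: 1/3 · 0.080376 = 0.026792, 1/3 · 0.01536 = 0.00512, 1/3 · 9e-05 = 3e-05; summing to 0.031942.
So P(bowl A | data) = (0.026792) / (0.031942) = 0.83877.

0.8388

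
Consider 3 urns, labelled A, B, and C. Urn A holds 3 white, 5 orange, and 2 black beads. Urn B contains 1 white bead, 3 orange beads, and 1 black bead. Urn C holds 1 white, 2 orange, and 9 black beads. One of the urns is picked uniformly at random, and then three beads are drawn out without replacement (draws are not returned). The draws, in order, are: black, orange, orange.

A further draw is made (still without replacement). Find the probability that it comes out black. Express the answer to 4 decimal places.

Under each hypothesis, the probability of the observed sequence is: P(data | urn A) = (2/10)(5/9)(4/8) = 0.055556; P(data | urn B) = (1/5)(3/4)(2/3) = 0.1; P(data | urn C) = (9/12)(2/11)(1/10) = 0.013636.
Multiplying each by its prior: 1/3 · 0.055556 = 0.018519, 1/3 · 0.1 = 0.033333, 1/3 · 0.013636 = 0.0045455; with total 0.056397.
The posterior is then P(urn A | data) = 0.32836, P(urn B | data) = 0.59104, P(urn C | data) = 0.080597.
Averaging over the posterior, P(black next | data) = (1/7)(0.32836) + (0)(0.59104) + (8/9)(0.080597) = 0.11855.

0.1186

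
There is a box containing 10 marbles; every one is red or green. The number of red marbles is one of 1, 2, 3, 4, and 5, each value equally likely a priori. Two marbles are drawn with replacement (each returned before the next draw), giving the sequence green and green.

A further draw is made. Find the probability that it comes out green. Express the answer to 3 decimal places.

Under each hypothesis, the probability of the observed sequence is: P(data | r = 1) = (9/10)(9/10) = 81/100; P(data | r = 2) = (8/10)(8/10) = 16/25; P(data | r = 3) = (7/10)(7/10) = 49/100; P(data | r = 4) = (6/10)(6/10) = 9/25; P(data | r = 5) = (5/10)(5/10) = 1/4.
Multiplying each by its prior: 1/5 · 81/100 = 81/500, 1/5 · 16/25 = 16/125, 1/5 · 49/100 = 49/500, 1/5 · 9/25 = 9/125, 1/5 · 1/4 = 1/20; summing to 51/100.
Normalising, the posterior is P(r = 1 | data) = 27/85, P(r = 2 | data) = 64/255, P(r = 3 | data) = 49/255, P(r = 4 | data) = 12/85, P(r = 5 | data) = 5/51.
The predictive probability is P(green next | data) = (9/10)(27/85) + (4/5)(64/255) + (7/10)(49/255) + (3/5)(12/85) + (1/2)(5/51) = 77/102.

0.755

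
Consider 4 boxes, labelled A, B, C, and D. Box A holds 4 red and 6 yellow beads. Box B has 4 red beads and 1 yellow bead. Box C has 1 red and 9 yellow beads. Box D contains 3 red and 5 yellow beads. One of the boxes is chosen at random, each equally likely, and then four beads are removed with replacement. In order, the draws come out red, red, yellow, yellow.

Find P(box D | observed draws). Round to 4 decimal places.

For each hypothesis, P(data | H) works out to: P(data | box A) = (4/10)(4/10)(6/10)(6/10) = 0.0576; P(data | box B) = (4/5)(4/5)(1/5)(1/5) = 0.0256; P(data | box C) = (1/10)(1/10)(9/10)(9/10) = 0.0081; P(data | box D) = (3/8)(3/8)(5/8)(5/8) = 0.054932.
The prior-weighted likelihoods are 1/4 · 0.0576 = 0.0144, 1/4 · 0.0256 = 0.0064, 1/4 · 0.0081 = 0.002025, 1/4 · 0.054932 = 0.013733; summing to 0.036558.
By Bayes' rule, P(box D | data) = (0.013733) / (0.036558) = 0.37565.

0.3756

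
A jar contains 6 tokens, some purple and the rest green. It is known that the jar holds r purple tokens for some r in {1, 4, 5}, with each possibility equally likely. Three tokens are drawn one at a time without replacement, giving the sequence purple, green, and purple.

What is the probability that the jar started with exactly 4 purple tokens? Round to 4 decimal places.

0.5455

Under each hypothesis, the probability of the observed sequence is: P(data | r = 1) = (1/6)(5/5)(0/4) = 0; P(data | r = 4) = (4/6)(2/5)(3/4) = 1/5; P(data | r = 5) = (5/6)(1/5)(4/4) = 1/6.
Weighting by the prior gives 1/3 · 0 = 0, 1/3 · 1/5 = 1/15, 1/3 · 1/6 = 1/18; these sum to 11/90.
By Bayes' rule, P(r = 4 | data) = (1/15) / (11/90) = 6/11.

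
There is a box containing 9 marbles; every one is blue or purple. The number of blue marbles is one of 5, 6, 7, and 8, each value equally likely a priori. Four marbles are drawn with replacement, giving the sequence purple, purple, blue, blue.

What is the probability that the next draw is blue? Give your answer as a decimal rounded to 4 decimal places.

The likelihood of the observed sequence under each hypothesis: P(data | r = 5) = (4/9)(4/9)(5/9)(5/9) = 0.060966; P(data | r = 6) = (3/9)(3/9)(6/9)(6/9) = 0.049383; P(data | r = 7) = (2/9)(2/9)(7/9)(7/9) = 0.029873; P(data | r = 8) = (1/9)(1/9)(8/9)(8/9) = 0.0097546.
The prior-weighted likelihoods are 1/4 · 0.060966 = 0.015242, 1/4 · 0.049383 = 0.012346, 1/4 · 0.029873 = 0.0074684, 1/4 · 0.0097546 = 0.0024387; summing to 0.037494.
Dividing through by the total gives posterior P(r = 5 | data) = 0.4065, P(r = 6 | data) = 0.32927, P(r = 7 | data) = 0.19919, P(r = 8 | data) = 0.065041.
The predictive probability is P(blue next | data) = (5/9)(0.4065) + (2/3)(0.32927) + (7/9)(0.19919) + (8/9)(0.065041) = 0.65808.

0.6581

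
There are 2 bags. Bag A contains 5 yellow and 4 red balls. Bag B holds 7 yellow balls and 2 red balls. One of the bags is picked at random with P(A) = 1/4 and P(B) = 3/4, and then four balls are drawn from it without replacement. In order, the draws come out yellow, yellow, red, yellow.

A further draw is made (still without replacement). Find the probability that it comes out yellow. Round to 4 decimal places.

Compute the likelihood of the observed sequence for each case: P(data | bag A) = (5/9)(4/8)(4/7)(3/6) = 0.079365; P(data | bag B) = (7/9)(6/8)(2/7)(5/6) = 0.13889.
Weighting by the prior gives 1/4 · 0.079365 = 0.019841, 3/4 · 0.13889 = 0.10417; summing to 0.12401.
Dividing through by the total gives posterior P(bag A | data) = 0.16, P(bag B | data) = 0.84.
The predictive probability is P(yellow next | data) = (2/5)(0.16) + (4/5)(0.84) = 0.736.

0.7360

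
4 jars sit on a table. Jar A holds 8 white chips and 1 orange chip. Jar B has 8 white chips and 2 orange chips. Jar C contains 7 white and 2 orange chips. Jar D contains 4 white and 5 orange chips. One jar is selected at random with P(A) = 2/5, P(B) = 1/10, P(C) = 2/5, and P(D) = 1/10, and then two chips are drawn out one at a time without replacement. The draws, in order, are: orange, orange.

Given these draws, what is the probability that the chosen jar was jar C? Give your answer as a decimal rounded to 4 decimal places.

0.2703

For each hypothesis, P(data | H) works out to: P(data | jar A) = (1/9)(0/8) = 0; P(data | jar B) = (2/10)(1/9) = 1/45; P(data | jar C) = (2/9)(1/8) = 1/36; P(data | jar D) = (5/9)(4/8) = 5/18.
Weighting by the prior gives 2/5 · 0 = 0, 1/10 · 1/45 = 1/450, 2/5 · 1/36 = 1/90, 1/10 · 5/18 = 1/36; these sum to 37/900.
So P(jar C | data) = (1/90) / (37/900) = 10/37.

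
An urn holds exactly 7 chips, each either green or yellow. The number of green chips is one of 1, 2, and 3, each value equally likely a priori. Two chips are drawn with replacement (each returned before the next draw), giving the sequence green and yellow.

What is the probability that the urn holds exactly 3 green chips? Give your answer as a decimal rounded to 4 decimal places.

Under each hypothesis, the probability of the observed sequence is: P(data | r = 1) = (1/7)(6/7) = 6/49; P(data | r = 2) = (2/7)(5/7) = 10/49; P(data | r = 3) = (3/7)(4/7) = 12/49.
The prior-weighted likelihoods are 1/3 · 6/49 = 2/49, 1/3 · 10/49 = 10/147, 1/3 · 12/49 = 4/49; summing to 4/21.
So P(r = 3 | data) = (4/49) / (4/21) = 3/7.

0.4286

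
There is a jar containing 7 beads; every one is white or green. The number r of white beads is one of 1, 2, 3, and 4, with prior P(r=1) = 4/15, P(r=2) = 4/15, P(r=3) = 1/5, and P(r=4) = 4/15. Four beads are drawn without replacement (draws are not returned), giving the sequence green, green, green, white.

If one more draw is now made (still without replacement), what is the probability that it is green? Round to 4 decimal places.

The likelihood of the observed sequence under each hypothesis: P(data | r = 1) = (6/7)(5/6)(4/5)(1/4) = 1/7; P(data | r = 2) = (5/7)(4/6)(3/5)(2/4) = 1/7; P(data | r = 3) = (4/7)(3/6)(2/5)(3/4) = 3/35; P(data | r = 4) = (3/7)(2/6)(1/5)(4/4) = 1/35.
The prior-weighted likelihoods are 4/15 · 1/7 = 4/105, 4/15 · 1/7 = 4/105, 1/5 · 3/35 = 3/175, 4/15 · 1/35 = 4/525; summing to 53/525.
The posterior is then P(r = 1 | data) = 20/53, P(r = 2 | data) = 20/53, P(r = 3 | data) = 9/53, P(r = 4 | data) = 4/53.
Averaging over the posterior, P(green next | data) = (1)(20/53) + (2/3)(20/53) + (1/3)(9/53) + (0)(4/53) = 109/159.

0.6855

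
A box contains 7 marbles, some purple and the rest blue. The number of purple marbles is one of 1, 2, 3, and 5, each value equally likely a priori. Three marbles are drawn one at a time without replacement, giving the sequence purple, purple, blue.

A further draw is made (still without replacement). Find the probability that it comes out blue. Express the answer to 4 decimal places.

Compute the likelihood of the observed sequence for each case: P(data | r = 1) = (1/7)(0/6) = 0; P(data | r = 2) = (2/7)(1/6)(5/5) = 1/21; P(data | r = 3) = (3/7)(2/6)(4/5) = 4/35; P(data | r = 5) = (5/7)(4/6)(2/5) = 4/21.
Weighting by the prior gives 1/4 · 0 = 0, 1/4 · 1/21 = 1/84, 1/4 · 4/35 = 1/35, 1/4 · 4/21 = 1/21; summing to 37/420.
Dividing through by the total gives posterior P(r = 1 | data) = 0, P(r = 2 | data) = 5/37, P(r = 3 | data) = 12/37, P(r = 5 | data) = 20/37.
The predictive probability is P(blue next | data) = (1)(5/37) + (3/4)(12/37) + (1/4)(20/37) = 19/37.

0.5135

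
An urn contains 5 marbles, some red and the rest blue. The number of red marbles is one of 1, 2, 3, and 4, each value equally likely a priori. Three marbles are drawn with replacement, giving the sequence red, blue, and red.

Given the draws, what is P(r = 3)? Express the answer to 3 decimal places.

0.360

Under each hypothesis, the probability of the observed sequence is: P(data | r = 1) = (1/5)(4/5)(1/5) = 4/125; P(data | r = 2) = (2/5)(3/5)(2/5) = 12/125; P(data | r = 3) = (3/5)(2/5)(3/5) = 18/125; P(data | r = 4) = (4/5)(1/5)(4/5) = 16/125.
Multiplying each by its prior: 1/4 · 4/125 = 1/125, 1/4 · 12/125 = 3/125, 1/4 · 18/125 = 9/250, 1/4 · 16/125 = 4/125; these sum to 1/10.
By Bayes' rule, P(r = 3 | data) = (9/250) / (1/10) = 9/25.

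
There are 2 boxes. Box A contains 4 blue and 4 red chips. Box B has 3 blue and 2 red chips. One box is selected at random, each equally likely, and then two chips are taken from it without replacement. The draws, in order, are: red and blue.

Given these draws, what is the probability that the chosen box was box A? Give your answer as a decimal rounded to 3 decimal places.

Compute the likelihood of the observed sequence for each case: P(data | box A) = (4/8)(4/7) = 2/7; P(data | box B) = (2/5)(3/4) = 3/10.
Multiplying each by its prior: 1/2 · 2/7 = 1/7, 1/2 · 3/10 = 3/20; summing to 41/140.
Hence P(box A | data) = (1/7) / (41/140) = 20/41.

0.488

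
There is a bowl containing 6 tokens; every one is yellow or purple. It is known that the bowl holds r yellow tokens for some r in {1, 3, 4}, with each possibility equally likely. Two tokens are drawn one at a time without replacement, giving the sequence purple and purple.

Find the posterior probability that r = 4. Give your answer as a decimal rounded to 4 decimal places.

Compute the likelihood of the observed sequence for each case: P(data | r = 1) = (5/6)(4/5) = 2/3; P(data | r = 3) = (3/6)(2/5) = 1/5; P(data | r = 4) = (2/6)(1/5) = 1/15.
The prior-weighted likelihoods are 1/3 · 2/3 = 2/9, 1/3 · 1/5 = 1/15, 1/3 · 1/15 = 1/45; with total 14/45.
So P(r = 4 | data) = (1/45) / (14/45) = 1/14.

0.0714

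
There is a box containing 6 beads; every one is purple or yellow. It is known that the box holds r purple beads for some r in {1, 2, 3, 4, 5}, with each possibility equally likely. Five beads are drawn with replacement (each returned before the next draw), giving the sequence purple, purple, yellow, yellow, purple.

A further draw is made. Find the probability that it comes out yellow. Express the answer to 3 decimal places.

The likelihood of the observed sequence under each hypothesis: P(data | r = 1) = (1/6)(1/6)(5/6)(5/6)(1/6) = 0.003215; P(data | r = 2) = (2/6)(2/6)(4/6)(4/6)(2/6) = 0.016461; P(data | r = 3) = (3/6)(3/6)(3/6)(3/6)(3/6) = 0.03125; P(data | r = 4) = (4/6)(4/6)(2/6)(2/6)(4/6) = 0.032922; P(data | r = 5) = (5/6)(5/6)(1/6)(1/6)(5/6) = 0.016075.
The prior-weighted likelihoods are 1/5 · 0.003215 = 0.000643, 1/5 · 0.016461 = 0.0032922, 1/5 · 0.03125 = 0.00625, 1/5 · 0.032922 = 0.0065844, 1/5 · 0.016075 = 0.003215; these sum to 0.019985.
The posterior is then P(r = 1 | data) = 0.032175, P(r = 2 | data) = 0.16474, P(r = 3 | data) = 0.31274, P(r = 4 | data) = 0.32947, P(r = 5 | data) = 0.16088.
The predictive probability is P(yellow next | data) = (5/6)(0.032175) + (2/3)(0.16474) + (1/2)(0.31274) + (1/3)(0.32947) + (1/6)(0.16088) = 0.42964.

0.430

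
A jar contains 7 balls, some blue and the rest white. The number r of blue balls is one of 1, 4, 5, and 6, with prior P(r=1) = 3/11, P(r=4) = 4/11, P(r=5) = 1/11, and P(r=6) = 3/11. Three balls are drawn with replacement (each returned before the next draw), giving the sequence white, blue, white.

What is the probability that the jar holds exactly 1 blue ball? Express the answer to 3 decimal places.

For each hypothesis, P(data | H) works out to: P(data | r = 1) = (6/7)(1/7)(6/7) = 0.10496; P(data | r = 4) = (3/7)(4/7)(3/7) = 0.10496; P(data | r = 5) = (2/7)(5/7)(2/7) = 0.058309; P(data | r = 6) = (1/7)(6/7)(1/7) = 0.017493.
Multiplying each by its prior: 3/11 · 0.10496 = 0.028624, 4/11 · 0.10496 = 0.038166, 1/11 · 0.058309 = 0.0053008, 3/11 · 0.017493 = 0.0047707; with total 0.076862.
By Bayes' rule, P(r = 1 | data) = (0.028624) / (0.076862) = 0.37241.

0.372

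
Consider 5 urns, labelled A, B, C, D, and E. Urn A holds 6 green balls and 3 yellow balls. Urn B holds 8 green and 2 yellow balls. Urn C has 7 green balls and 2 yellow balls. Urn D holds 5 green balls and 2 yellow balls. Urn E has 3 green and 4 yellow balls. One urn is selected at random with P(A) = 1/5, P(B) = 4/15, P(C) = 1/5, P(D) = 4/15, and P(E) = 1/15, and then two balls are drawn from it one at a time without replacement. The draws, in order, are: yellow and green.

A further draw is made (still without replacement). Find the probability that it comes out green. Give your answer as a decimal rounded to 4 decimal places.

0.7720

Under each hypothesis, the probability of the observed sequence is: P(data | urn A) = (3/9)(6/8) = 0.25; P(data | urn B) = (2/10)(8/9) = 0.17778; P(data | urn C) = (2/9)(7/8) = 0.19444; P(data | urn D) = (2/7)(5/6) = 0.2381; P(data | urn E) = (4/7)(3/6) = 0.28571.
The prior-weighted likelihoods are 1/5 · 0.25 = 0.05, 4/15 · 0.17778 = 0.047407, 1/5 · 0.19444 = 0.038889, 4/15 · 0.2381 = 0.063492, 1/15 · 0.28571 = 0.019048; with total 0.21884.
The posterior is then P(urn A | data) = 0.22848, P(urn B | data) = 0.21663, P(urn C | data) = 0.17771, P(urn D | data) = 0.29014, P(urn E | data) = 0.087041.
Averaging over the posterior, P(green next | data) = (5/7)(0.22848) + (7/8)(0.21663) + (6/7)(0.17771) + (4/5)(0.29014) + (2/5)(0.087041) = 0.772.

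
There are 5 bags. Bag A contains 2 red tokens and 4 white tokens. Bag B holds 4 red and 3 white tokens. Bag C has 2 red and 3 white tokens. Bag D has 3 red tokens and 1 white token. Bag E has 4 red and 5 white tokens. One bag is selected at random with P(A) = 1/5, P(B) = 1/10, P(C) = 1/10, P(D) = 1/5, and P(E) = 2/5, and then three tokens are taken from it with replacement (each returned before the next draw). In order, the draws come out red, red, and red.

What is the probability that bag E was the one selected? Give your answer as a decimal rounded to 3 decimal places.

For each hypothesis, P(data | H) works out to: P(data | bag A) = (2/6)(2/6)(2/6) = 0.037037; P(data | bag B) = (4/7)(4/7)(4/7) = 0.18659; P(data | bag C) = (2/5)(2/5)(2/5) = 0.064; P(data | bag D) = (3/4)(3/4)(3/4) = 0.42188; P(data | bag E) = (4/9)(4/9)(4/9) = 0.087791.
Multiplying each by its prior: 1/5 · 0.037037 = 0.0074074, 1/10 · 0.18659 = 0.018659, 1/10 · 0.064 = 0.0064, 1/5 · 0.42188 = 0.084375, 2/5 · 0.087791 = 0.035117; these sum to 0.15196.
So P(bag E | data) = (0.035117) / (0.15196) = 0.23109.

0.231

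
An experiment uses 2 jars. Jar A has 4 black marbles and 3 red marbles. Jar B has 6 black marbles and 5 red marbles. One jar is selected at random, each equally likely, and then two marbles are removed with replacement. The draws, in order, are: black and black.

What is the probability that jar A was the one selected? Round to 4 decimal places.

0.5232

For each hypothesis, P(data | H) works out to: P(data | jar A) = (4/7)(4/7) = 0.32653; P(data | jar B) = (6/11)(6/11) = 0.29752.
Multiplying each by its prior: 1/2 · 0.32653 = 0.16327, 1/2 · 0.29752 = 0.14876; these sum to 0.31203.
Therefore the posterior P(jar A | data) = (0.16327) / (0.31203) = 0.52324.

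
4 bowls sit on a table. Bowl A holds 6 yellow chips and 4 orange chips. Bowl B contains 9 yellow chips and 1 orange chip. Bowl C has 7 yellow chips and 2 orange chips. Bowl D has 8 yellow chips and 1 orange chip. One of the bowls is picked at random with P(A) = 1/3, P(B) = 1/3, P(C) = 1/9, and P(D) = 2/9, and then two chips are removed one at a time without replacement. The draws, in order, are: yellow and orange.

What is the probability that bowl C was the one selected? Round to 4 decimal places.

0.1282

For each hypothesis, P(data | H) works out to: P(data | bowl A) = (6/10)(4/9) = 4/15; P(data | bowl B) = (9/10)(1/9) = 1/10; P(data | bowl C) = (7/9)(2/8) = 7/36; P(data | bowl D) = (8/9)(1/8) = 1/9.
Multiplying each by its prior: 1/3 · 4/15 = 4/45, 1/3 · 1/10 = 1/30, 1/9 · 7/36 = 7/324, 2/9 · 1/9 = 2/81; these sum to 91/540.
Hence P(bowl C | data) = (7/324) / (91/540) = 5/39.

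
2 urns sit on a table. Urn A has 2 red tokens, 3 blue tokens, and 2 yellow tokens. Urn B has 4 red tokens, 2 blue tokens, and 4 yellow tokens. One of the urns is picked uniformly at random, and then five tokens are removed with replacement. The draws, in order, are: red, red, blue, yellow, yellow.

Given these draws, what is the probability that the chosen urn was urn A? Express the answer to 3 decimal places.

Compute the likelihood of the observed sequence for each case: P(data | urn A) = (2/7)(2/7)(3/7)(2/7)(2/7) = 0.002856; P(data | urn B) = (4/10)(4/10)(2/10)(4/10)(4/10) = 0.00512.
Multiplying each by its prior: 1/2 · 0.002856 = 0.001428, 1/2 · 0.00512 = 0.00256; summing to 0.003988.
By Bayes' rule, P(urn A | data) = (0.001428) / (0.003988) = 0.35807.

0.358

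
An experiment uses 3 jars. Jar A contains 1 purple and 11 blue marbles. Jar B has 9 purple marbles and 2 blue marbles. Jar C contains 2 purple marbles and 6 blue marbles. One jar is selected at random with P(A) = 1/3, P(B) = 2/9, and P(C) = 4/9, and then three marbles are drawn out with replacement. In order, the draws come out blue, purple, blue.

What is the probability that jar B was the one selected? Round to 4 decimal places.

Compute the likelihood of the observed sequence for each case: P(data | jar A) = (11/12)(1/12)(11/12) = 0.070023; P(data | jar B) = (2/11)(9/11)(2/11) = 0.027047; P(data | jar C) = (6/8)(2/8)(6/8) = 0.14062.
Weighting by the prior gives 1/3 · 0.070023 = 0.023341, 2/9 · 0.027047 = 0.0060105, 4/9 · 0.14062 = 0.0625; with total 0.091852.
By Bayes' rule, P(jar B | data) = (0.0060105) / (0.091852) = 0.065437.

0.0654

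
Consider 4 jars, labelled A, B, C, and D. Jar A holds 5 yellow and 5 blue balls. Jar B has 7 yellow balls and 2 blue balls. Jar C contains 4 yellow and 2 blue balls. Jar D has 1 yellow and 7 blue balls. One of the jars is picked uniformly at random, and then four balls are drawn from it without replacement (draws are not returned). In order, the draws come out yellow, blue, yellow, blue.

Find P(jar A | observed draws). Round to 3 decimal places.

Under each hypothesis, the probability of the observed sequence is: P(data | jar A) = (5/10)(5/9)(4/8)(4/7) = 0.079365; P(data | jar B) = (7/9)(2/8)(6/7)(1/6) = 0.027778; P(data | jar C) = (4/6)(2/5)(3/4)(1/3) = 0.066667; P(data | jar D) = (1/8)(7/7)(0/6) = 0.
The prior-weighted likelihoods are 1/4 · 0.079365 = 0.019841, 1/4 · 0.027778 = 0.0069444, 1/4 · 0.066667 = 0.016667, 1/4 · 0 = 0; summing to 0.043452.
By Bayes' rule, P(jar A | data) = (0.019841) / (0.043452) = 0.45662.

0.457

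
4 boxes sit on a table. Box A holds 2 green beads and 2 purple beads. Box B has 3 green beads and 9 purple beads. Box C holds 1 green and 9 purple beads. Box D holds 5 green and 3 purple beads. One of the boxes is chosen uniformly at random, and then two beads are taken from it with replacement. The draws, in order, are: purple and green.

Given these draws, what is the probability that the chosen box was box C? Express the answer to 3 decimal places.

0.118

Compute the likelihood of the observed sequence for each case: P(data | box A) = (2/4)(2/4) = 0.25; P(data | box B) = (9/12)(3/12) = 0.1875; P(data | box C) = (9/10)(1/10) = 0.09; P(data | box D) = (3/8)(5/8) = 0.23438.
The prior-weighted likelihoods are 1/4 · 0.25 = 0.0625, 1/4 · 0.1875 = 0.046875, 1/4 · 0.09 = 0.0225, 1/4 · 0.23438 = 0.058594; summing to 0.19047.
Therefore the posterior P(box C | data) = (0.0225) / (0.19047) = 0.11813.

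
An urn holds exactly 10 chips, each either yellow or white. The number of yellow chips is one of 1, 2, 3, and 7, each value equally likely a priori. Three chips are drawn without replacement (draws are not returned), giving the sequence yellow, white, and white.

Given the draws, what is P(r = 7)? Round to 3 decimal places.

The likelihood of the observed sequence under each hypothesis: P(data | r = 1) = (1/10)(9/9)(8/8) = 1/10; P(data | r = 2) = (2/10)(8/9)(7/8) = 7/45; P(data | r = 3) = (3/10)(7/9)(6/8) = 7/40; P(data | r = 7) = (7/10)(3/9)(2/8) = 7/120.
The prior-weighted likelihoods are 1/4 · 1/10 = 1/40, 1/4 · 7/45 = 7/180, 1/4 · 7/40 = 7/160, 1/4 · 7/120 = 7/480; summing to 11/90.
So P(r = 7 | data) = (7/480) / (11/90) = 21/176.

0.119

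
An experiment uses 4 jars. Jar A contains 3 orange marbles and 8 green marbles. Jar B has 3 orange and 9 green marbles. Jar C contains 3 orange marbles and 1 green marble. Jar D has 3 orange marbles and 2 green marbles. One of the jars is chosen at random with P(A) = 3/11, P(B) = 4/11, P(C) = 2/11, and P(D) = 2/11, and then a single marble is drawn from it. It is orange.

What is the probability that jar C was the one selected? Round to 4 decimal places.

For each hypothesis, P(data | H) works out to: P(data | jar A) = (3/11) = 0.27273; P(data | jar B) = (3/12) = 0.25; P(data | jar C) = (3/4) = 0.75; P(data | jar D) = (3/5) = 0.6.
The prior-weighted likelihoods are 3/11 · 0.27273 = 0.07438, 4/11 · 0.25 = 0.090909, 2/11 · 0.75 = 0.13636, 2/11 · 0.6 = 0.10909; these sum to 0.41074.
Therefore the posterior P(jar C | data) = (0.13636) / (0.41074) = 0.33199.

0.3320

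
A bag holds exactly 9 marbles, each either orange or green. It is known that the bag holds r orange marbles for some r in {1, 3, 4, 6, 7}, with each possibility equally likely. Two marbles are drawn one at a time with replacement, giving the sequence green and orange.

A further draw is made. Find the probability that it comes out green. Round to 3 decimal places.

The likelihood of the observed sequence under each hypothesis: P(data | r = 1) = (8/9)(1/9) = 8/81; P(data | r = 3) = (6/9)(3/9) = 2/9; P(data | r = 4) = (5/9)(4/9) = 20/81; P(data | r = 6) = (3/9)(6/9) = 2/9; P(data | r = 7) = (2/9)(7/9) = 14/81.
The prior-weighted likelihoods are 1/5 · 8/81 = 8/405, 1/5 · 2/9 = 2/45, 1/5 · 20/81 = 4/81, 1/5 · 2/9 = 2/45, 1/5 · 14/81 = 14/405; summing to 26/135.
Dividing through by the total gives posterior P(r = 1 | data) = 4/39, P(r = 3 | data) = 3/13, P(r = 4 | data) = 10/39, P(r = 6 | data) = 3/13, P(r = 7 | data) = 7/39.
So P(green next | data) = Σ P(green next | H) P(H | data) = (8/9)(4/39) + (2/3)(3/13) + (5/9)(10/39) + (1/3)(3/13) + (2/9)(7/39) = 59/117.

0.504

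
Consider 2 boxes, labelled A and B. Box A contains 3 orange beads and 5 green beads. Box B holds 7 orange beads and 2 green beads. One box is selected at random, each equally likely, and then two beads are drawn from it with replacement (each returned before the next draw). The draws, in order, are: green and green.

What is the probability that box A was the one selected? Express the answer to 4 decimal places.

0.8878

Under each hypothesis, the probability of the observed sequence is: P(data | box A) = (5/8)(5/8) = 0.39062; P(data | box B) = (2/9)(2/9) = 0.049383.
The prior-weighted likelihoods are 1/2 · 0.39062 = 0.19531, 1/2 · 0.049383 = 0.024691; these sum to 0.22.
By Bayes' rule, P(box A | data) = (0.19531) / (0.22) = 0.88777.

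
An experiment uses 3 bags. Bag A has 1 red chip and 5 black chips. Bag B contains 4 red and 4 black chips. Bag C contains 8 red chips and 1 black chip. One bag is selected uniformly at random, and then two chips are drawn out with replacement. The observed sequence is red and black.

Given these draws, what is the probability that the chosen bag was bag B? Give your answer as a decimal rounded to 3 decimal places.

Under each hypothesis, the probability of the observed sequence is: P(data | bag A) = (1/6)(5/6) = 5/36; P(data | bag B) = (4/8)(4/8) = 1/4; P(data | bag C) = (8/9)(1/9) = 8/81.
The prior-weighted likelihoods are 1/3 · 5/36 = 5/108, 1/3 · 1/4 = 1/12, 1/3 · 8/81 = 8/243; with total 79/486.
By Bayes' rule, P(bag B | data) = (1/12) / (79/486) = 81/158.

0.513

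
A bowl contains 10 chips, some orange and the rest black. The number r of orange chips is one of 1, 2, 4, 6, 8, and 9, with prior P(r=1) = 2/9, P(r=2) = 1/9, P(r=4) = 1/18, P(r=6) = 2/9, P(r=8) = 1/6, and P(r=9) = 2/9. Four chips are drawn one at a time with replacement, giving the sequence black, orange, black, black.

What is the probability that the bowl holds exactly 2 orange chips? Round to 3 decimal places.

For each hypothesis, P(data | H) works out to: P(data | r = 1) = (9/10)(1/10)(9/10)(9/10) = 0.0729; P(data | r = 2) = (8/10)(2/10)(8/10)(8/10) = 0.1024; P(data | r = 4) = (6/10)(4/10)(6/10)(6/10) = 0.0864; P(data | r = 6) = (4/10)(6/10)(4/10)(4/10) = 0.0384; P(data | r = 8) = (2/10)(8/10)(2/10)(2/10) = 0.0064; P(data | r = 9) = (1/10)(9/10)(1/10)(1/10) = 0.0009.
Weighting by the prior gives 2/9 · 0.0729 = 0.0162, 1/9 · 0.1024 = 0.011378, 1/18 · 0.0864 = 0.0048, 2/9 · 0.0384 = 0.0085333, 1/6 · 0.0064 = 0.0010667, 2/9 · 0.0009 = 0.0002; summing to 0.042178.
So P(r = 2 | data) = (0.011378) / (0.042178) = 0.26976.

0.270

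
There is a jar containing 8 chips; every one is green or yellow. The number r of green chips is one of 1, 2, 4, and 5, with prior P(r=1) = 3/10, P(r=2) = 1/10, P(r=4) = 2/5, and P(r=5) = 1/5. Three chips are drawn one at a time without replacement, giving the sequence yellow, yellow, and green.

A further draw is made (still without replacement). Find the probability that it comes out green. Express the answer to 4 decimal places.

For each hypothesis, P(data | H) works out to: P(data | r = 1) = (7/8)(6/7)(1/6) = 1/8; P(data | r = 2) = (6/8)(5/7)(2/6) = 5/28; P(data | r = 4) = (4/8)(3/7)(4/6) = 1/7; P(data | r = 5) = (3/8)(2/7)(5/6) = 5/56.
Weighting by the prior gives 3/10 · 1/8 = 3/80, 1/10 · 5/28 = 1/56, 2/5 · 1/7 = 2/35, 1/5 · 5/56 = 1/56; these sum to 73/560.
Dividing through by the total gives posterior P(r = 1 | data) = 21/73, P(r = 2 | data) = 10/73, P(r = 4 | data) = 32/73, P(r = 5 | data) = 10/73.
Averaging over the posterior, P(green next | data) = (0)(21/73) + (1/5)(10/73) + (3/5)(32/73) + (4/5)(10/73) = 2/5.

0.4000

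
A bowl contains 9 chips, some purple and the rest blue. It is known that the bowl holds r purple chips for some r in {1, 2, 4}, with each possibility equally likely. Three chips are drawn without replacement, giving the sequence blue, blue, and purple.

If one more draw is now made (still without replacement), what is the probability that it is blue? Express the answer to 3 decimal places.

Compute the likelihood of the observed sequence for each case: P(data | r = 1) = (8/9)(7/8)(1/7) = 1/9; P(data | r = 2) = (7/9)(6/8)(2/7) = 1/6; P(data | r = 4) = (5/9)(4/8)(4/7) = 10/63.
Weighting by the prior gives 1/3 · 1/9 = 1/27, 1/3 · 1/6 = 1/18, 1/3 · 10/63 = 10/189; with total 55/378.
Normalising, the posterior is P(r = 1 | data) = 14/55, P(r = 2 | data) = 21/55, P(r = 4 | data) = 4/11.
The predictive probability is P(blue next | data) = (1)(14/55) + (5/6)(21/55) + (1/2)(4/11) = 83/110.

0.755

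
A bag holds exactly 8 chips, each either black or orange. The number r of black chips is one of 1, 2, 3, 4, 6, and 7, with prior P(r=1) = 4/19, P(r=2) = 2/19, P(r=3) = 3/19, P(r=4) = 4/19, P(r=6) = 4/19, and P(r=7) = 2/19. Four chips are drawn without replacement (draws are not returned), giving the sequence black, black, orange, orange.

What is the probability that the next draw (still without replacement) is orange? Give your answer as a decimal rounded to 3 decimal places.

0.523

The likelihood of the observed sequence under each hypothesis: P(data | r = 1) = (1/8)(0/7) = 0; P(data | r = 2) = (2/8)(1/7)(6/6)(5/5) = 1/28; P(data | r = 3) = (3/8)(2/7)(5/6)(4/5) = 1/14; P(data | r = 4) = (4/8)(3/7)(4/6)(3/5) = 3/35; P(data | r = 6) = (6/8)(5/7)(2/6)(1/5) = 1/28; P(data | r = 7) = (7/8)(6/7)(1/6)(0/5) = 0.
The prior-weighted likelihoods are 4/19 · 0 = 0, 2/19 · 1/28 = 1/266, 3/19 · 1/14 = 3/266, 4/19 · 3/35 = 12/665, 4/19 · 1/28 = 1/133, 2/19 · 0 = 0; with total 27/665.
The posterior is then P(r = 1 | data) = 0, P(r = 2 | data) = 5/54, P(r = 3 | data) = 5/18, P(r = 4 | data) = 4/9, P(r = 6 | data) = 5/27, P(r = 7 | data) = 0.
The predictive probability is P(orange next | data) = (1)(5/54) + (3/4)(5/18) + (1/2)(4/9) + (0)(5/27) = 113/216.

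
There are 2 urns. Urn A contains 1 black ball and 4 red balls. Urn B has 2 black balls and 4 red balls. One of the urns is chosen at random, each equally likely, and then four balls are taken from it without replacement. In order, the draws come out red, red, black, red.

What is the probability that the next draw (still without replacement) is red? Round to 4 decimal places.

0.8000

For each hypothesis, P(data | H) works out to: P(data | urn A) = (4/5)(3/4)(1/3)(2/2) = 1/5; P(data | urn B) = (4/6)(3/5)(2/4)(2/3) = 2/15.
The prior-weighted likelihoods are 1/2 · 1/5 = 1/10, 1/2 · 2/15 = 1/15; these sum to 1/6.
The posterior is then P(urn A | data) = 3/5, P(urn B | data) = 2/5.
Averaging over the posterior, P(red next | data) = (1)(3/5) + (1/2)(2/5) = 4/5.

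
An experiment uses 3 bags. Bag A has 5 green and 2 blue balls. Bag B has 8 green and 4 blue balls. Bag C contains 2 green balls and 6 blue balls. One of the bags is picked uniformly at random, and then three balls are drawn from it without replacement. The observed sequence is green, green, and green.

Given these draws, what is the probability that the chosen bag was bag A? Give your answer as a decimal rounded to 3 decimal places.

0.529

Compute the likelihood of the observed sequence for each case: P(data | bag A) = (5/7)(4/6)(3/5) = 0.28571; P(data | bag B) = (8/12)(7/11)(6/10) = 0.25455; P(data | bag C) = (2/8)(1/7)(0/6) = 0.
Multiplying each by its prior: 1/3 · 0.28571 = 0.095238, 1/3 · 0.25455 = 0.084848, 1/3 · 0 = 0; summing to 0.18009.
By Bayes' rule, P(bag A | data) = (0.095238) / (0.18009) = 0.52885.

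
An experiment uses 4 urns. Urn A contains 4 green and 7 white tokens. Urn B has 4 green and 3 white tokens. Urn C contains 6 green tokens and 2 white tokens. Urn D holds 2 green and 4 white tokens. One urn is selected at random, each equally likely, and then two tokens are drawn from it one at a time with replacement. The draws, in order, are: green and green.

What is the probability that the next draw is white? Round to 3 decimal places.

For each hypothesis, P(data | H) works out to: P(data | urn A) = (4/11)(4/11) = 0.13223; P(data | urn B) = (4/7)(4/7) = 0.32653; P(data | urn C) = (6/8)(6/8) = 0.5625; P(data | urn D) = (2/6)(2/6) = 0.11111.
Multiplying each by its prior: 1/4 · 0.13223 = 0.033058, 1/4 · 0.32653 = 0.081633, 1/4 · 0.5625 = 0.14062, 1/4 · 0.11111 = 0.027778; summing to 0.28309.
The posterior is then P(urn A | data) = 0.11677, P(urn B | data) = 0.28836, P(urn C | data) = 0.49674, P(urn D | data) = 0.098122.
So P(white next | data) = Σ P(white next | H) P(H | data) = (7/11)(0.11677) + (3/7)(0.28836) + (1/4)(0.49674) + (2/3)(0.098122) = 0.38749.

0.387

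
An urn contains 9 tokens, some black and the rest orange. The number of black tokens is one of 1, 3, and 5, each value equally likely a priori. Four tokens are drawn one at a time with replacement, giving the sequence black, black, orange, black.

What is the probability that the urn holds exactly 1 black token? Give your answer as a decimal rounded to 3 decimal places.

0.012

The likelihood of the observed sequence under each hypothesis: P(data | r = 1) = (1/9)(1/9)(8/9)(1/9) = 0.0012193; P(data | r = 3) = (3/9)(3/9)(6/9)(3/9) = 0.024691; P(data | r = 5) = (5/9)(5/9)(4/9)(5/9) = 0.076208.
Weighting by the prior gives 1/3 · 0.0012193 = 0.00040644, 1/3 · 0.024691 = 0.0082305, 1/3 · 0.076208 = 0.025403; these sum to 0.03404.
Hence P(r = 1 | data) = (0.00040644) / (0.03404) = 0.01194.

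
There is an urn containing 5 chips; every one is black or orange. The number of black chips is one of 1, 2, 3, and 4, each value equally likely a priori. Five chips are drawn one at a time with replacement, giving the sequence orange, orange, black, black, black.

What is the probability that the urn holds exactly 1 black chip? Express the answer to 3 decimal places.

0.062

Compute the likelihood of the observed sequence for each case: P(data | r = 1) = (4/5)(4/5)(1/5)(1/5)(1/5) = 0.00512; P(data | r = 2) = (3/5)(3/5)(2/5)(2/5)(2/5) = 0.02304; P(data | r = 3) = (2/5)(2/5)(3/5)(3/5)(3/5) = 0.03456; P(data | r = 4) = (1/5)(1/5)(4/5)(4/5)(4/5) = 0.02048.
Weighting by the prior gives 1/4 · 0.00512 = 0.00128, 1/4 · 0.02304 = 0.00576, 1/4 · 0.03456 = 0.00864, 1/4 · 0.02048 = 0.00512; these sum to 0.0208.
By Bayes' rule, P(r = 1 | data) = (0.00128) / (0.0208) = 0.061538.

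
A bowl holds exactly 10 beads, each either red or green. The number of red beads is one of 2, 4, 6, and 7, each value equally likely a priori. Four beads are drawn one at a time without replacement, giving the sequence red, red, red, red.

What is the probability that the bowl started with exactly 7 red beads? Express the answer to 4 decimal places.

For each hypothesis, P(data | H) works out to: P(data | r = 2) = (2/10)(1/9)(0/8) = 0; P(data | r = 4) = (4/10)(3/9)(2/8)(1/7) = 1/210; P(data | r = 6) = (6/10)(5/9)(4/8)(3/7) = 1/14; P(data | r = 7) = (7/10)(6/9)(5/8)(4/7) = 1/6.
The prior-weighted likelihoods are 1/4 · 0 = 0, 1/4 · 1/210 = 1/840, 1/4 · 1/14 = 1/56, 1/4 · 1/6 = 1/24; these sum to 17/280.
Therefore the posterior P(r = 7 | data) = (1/24) / (17/280) = 35/51.

0.6863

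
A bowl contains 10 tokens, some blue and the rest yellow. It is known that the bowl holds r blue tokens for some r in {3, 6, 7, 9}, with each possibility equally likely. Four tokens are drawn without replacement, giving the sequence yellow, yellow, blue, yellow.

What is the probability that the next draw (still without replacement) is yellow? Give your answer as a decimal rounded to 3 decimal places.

Compute the likelihood of the observed sequence for each case: P(data | r = 3) = (7/10)(6/9)(3/8)(5/7) = 1/8; P(data | r = 6) = (4/10)(3/9)(6/8)(2/7) = 1/35; P(data | r = 7) = (3/10)(2/9)(7/8)(1/7) = 1/120; P(data | r = 9) = (1/10)(0/9) = 0.
Weighting by the prior gives 1/4 · 1/8 = 1/32, 1/4 · 1/35 = 1/140, 1/4 · 1/120 = 1/480, 1/4 · 0 = 0; these sum to 17/420.
Dividing through by the total gives posterior P(r = 3 | data) = 105/136, P(r = 6 | data) = 3/17, P(r = 7 | data) = 7/136, P(r = 9 | data) = 0.
So P(yellow next | data) = Σ P(yellow next | H) P(H | data) = (2/3)(105/136) + (1/6)(3/17) + (0)(7/136) = 37/68.

0.544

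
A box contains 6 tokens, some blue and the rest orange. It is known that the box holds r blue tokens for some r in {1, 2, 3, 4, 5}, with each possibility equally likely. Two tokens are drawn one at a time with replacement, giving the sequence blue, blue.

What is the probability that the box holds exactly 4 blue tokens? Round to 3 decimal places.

The likelihood of the observed sequence under each hypothesis: P(data | r = 1) = (1/6)(1/6) = 1/36; P(data | r = 2) = (2/6)(2/6) = 1/9; P(data | r = 3) = (3/6)(3/6) = 1/4; P(data | r = 4) = (4/6)(4/6) = 4/9; P(data | r = 5) = (5/6)(5/6) = 25/36.
Weighting by the prior gives 1/5 · 1/36 = 1/180, 1/5 · 1/9 = 1/45, 1/5 · 1/4 = 1/20, 1/5 · 4/9 = 4/45, 1/5 · 25/36 = 5/36; these sum to 11/36.
Hence P(r = 4 | data) = (4/45) / (11/36) = 16/55.

0.291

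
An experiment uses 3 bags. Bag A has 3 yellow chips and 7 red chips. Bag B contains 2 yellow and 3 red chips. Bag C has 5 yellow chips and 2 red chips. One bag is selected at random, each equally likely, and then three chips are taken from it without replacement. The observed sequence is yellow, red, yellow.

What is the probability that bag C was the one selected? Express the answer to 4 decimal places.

Compute the likelihood of the observed sequence for each case: P(data | bag A) = (3/10)(7/9)(2/8) = 0.058333; P(data | bag B) = (2/5)(3/4)(1/3) = 0.1; P(data | bag C) = (5/7)(2/6)(4/5) = 0.19048.
Weighting by the prior gives 1/3 · 0.058333 = 0.019444, 1/3 · 0.1 = 0.033333, 1/3 · 0.19048 = 0.063492; summing to 0.11627.
So P(bag C | data) = (0.063492) / (0.11627) = 0.54608.

0.5461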